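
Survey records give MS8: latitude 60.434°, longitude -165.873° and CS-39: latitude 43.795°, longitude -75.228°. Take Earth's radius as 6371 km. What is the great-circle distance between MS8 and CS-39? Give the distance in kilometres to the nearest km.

5924 km

Δφ = -16.6390°,  Δλ = 90.6450°
a = sin²(Δφ/2) + cos φ₁ cos φ₂ sin²(Δλ/2) = 0.201023
c = 2·arcsin(√a) = 0.929851 rad = 53.2765°
d = R·c = 6371 × 0.929851 = 5924.1 km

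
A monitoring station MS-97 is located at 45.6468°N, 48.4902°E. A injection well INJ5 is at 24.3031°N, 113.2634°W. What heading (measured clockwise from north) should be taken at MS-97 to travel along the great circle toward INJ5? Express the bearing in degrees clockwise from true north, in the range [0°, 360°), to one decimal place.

342.5°

Δλ = -161.7536°
y = sin Δλ · cos φ₂ = -0.285357
x = cos φ₁ sin φ₂ − sin φ₁ cos φ₂ cos Δλ = 0.906626
θ = atan2(y, x) = -17.4712° → 342.5288° (mod 360°)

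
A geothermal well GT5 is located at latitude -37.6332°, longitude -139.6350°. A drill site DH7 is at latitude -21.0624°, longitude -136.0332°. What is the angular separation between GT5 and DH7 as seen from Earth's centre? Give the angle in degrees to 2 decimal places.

16.86°

Δφ = 16.5708°,  Δλ = 3.6018°
a = sin²(Δφ/2) + cos φ₁ cos φ₂ sin²(Δλ/2) = 0.021496
c = 2·arcsin(√a) = 0.294290 rad = 16.8616°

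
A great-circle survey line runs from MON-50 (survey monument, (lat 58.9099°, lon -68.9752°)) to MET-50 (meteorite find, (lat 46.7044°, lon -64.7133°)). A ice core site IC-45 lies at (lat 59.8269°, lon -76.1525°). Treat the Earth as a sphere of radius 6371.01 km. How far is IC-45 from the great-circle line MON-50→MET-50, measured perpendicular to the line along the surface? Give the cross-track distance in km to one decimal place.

359.8 km

δ₁₃ = central angle MON-50→IC-45 = 0.065766 rad  (haversine)
θ₁₃ = bearing MON-50→IC-45 = 287.148°,  θ₁₂ = bearing MON-50→MET-50 = 166.346°
dₓₜ = R·arcsin(sin δ₁₃ · sin(θ₁₃ − θ₁₂)) = 6371.01·arcsin(0.06572·sin(120.802°)) = 359.823 km
|dₓₜ| = 359.823 km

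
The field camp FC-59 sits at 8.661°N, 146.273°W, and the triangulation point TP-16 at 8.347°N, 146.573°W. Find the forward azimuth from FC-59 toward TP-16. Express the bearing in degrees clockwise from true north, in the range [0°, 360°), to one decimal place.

223.4°

Δλ = -0.3000°
y = sin Δλ · cos φ₂ = -0.005180
x = cos φ₁ sin φ₂ − sin φ₁ cos φ₂ cos Δλ = -0.005478
θ = atan2(y, x) = -136.6002° → 223.3998° (mod 360°)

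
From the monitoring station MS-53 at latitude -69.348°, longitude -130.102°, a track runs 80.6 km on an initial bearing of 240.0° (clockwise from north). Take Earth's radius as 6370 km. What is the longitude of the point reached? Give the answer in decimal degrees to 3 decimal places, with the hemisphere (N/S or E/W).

δ = d/R = 80.6/6370 = 0.012653 rad
φ₂ = arcsin(sin φ₁ cos δ + cos φ₁ sin δ cos θ)
   = arcsin(-0.93574·0.99992 + 0.35269·0.01265·-0.50000) = -69.70120°
λ₂ = λ₁ + atan2(sin θ sin δ cos φ₁, cos δ − sin φ₁ sin φ₂) = -131.91203°

131.912°W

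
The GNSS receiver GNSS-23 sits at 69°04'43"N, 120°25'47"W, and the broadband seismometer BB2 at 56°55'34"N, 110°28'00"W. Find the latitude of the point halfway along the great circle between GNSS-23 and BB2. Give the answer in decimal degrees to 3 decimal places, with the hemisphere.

GNSS-23: φ = +69.07861°, λ = -120.42972°
BB2: φ = +56.92611°, λ = -110.46667°
Bx = cos φ₂ cos Δλ = 0.537490,  By = cos φ₂ sin Δλ = 0.094417
φₘ = atan2(sin φ₁ + sin φ₂, √((cos φ₁ + Bx)² + By²)) = 63.08613°
λₘ = λ₁ + atan2(By, cos φ₁ + Bx) = -114.40483°

63.086°N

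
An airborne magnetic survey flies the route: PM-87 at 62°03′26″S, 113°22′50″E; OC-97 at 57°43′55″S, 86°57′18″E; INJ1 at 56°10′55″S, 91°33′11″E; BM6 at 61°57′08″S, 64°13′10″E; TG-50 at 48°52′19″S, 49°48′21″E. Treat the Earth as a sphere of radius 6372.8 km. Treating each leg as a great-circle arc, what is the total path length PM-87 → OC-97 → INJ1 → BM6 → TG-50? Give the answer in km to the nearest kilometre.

PM-87: φ = -62.05722°, λ = +113.38056°
OC-97: φ = -57.73194°, λ = +86.95500°
INJ1: φ = -56.18194°, λ = +91.55306°
BM6: φ = -61.95222°, λ = +64.21944°
TG-50: φ = -48.87194°, λ = +49.80583°
PM-87→OC-97: c = 0.241366 rad, d = 1538.18 km
OC-97→INJ1: c = 0.051429 rad, d = 327.75 km
INJ1→BM6: c = 0.262617 rad, d = 1673.60 km
BM6→TG-50: c = 0.267937 rad, d = 1707.51 km
Total = 1538.18 + 327.75 + 1673.60 + 1707.51 = 5247.04 km

5247 km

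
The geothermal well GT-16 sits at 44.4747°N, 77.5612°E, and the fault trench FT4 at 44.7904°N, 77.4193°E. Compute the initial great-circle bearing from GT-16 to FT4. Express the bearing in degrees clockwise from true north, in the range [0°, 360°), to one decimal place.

Δλ = -0.1419°
y = sin Δλ · cos φ₂ = -0.001758
x = cos φ₁ sin φ₂ − sin φ₁ cos φ₂ cos Δλ = 0.005512
θ = atan2(y, x) = -17.6876° → 342.3124° (mod 360°)

342.3°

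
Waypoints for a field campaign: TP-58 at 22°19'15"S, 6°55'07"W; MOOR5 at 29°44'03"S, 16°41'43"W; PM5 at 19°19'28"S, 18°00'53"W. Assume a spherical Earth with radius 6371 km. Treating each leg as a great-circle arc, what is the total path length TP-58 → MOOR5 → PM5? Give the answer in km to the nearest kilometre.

2442 km

TP-58: φ = -22.32083°, λ = -6.91861°
MOOR5: φ = -29.73417°, λ = -16.69528°
PM5: φ = -19.32444°, λ = -18.01472°
TP-58→MOOR5: c = 0.200459 rad, d = 1277.12 km
MOOR5→PM5: c = 0.182882 rad, d = 1165.14 km
Total = 1277.12 + 1165.14 = 2442.27 km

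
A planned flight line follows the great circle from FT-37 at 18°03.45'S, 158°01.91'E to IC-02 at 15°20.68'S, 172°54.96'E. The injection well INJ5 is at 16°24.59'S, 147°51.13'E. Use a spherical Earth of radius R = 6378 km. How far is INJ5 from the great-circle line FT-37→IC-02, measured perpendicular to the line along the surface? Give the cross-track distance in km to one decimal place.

FT-37: φ = -18.05750°, λ = +158.03183°
IC-02: φ = -15.34467°, λ = +172.91600°
INJ5: φ = -16.40983°, λ = +147.85217°
δ₁₃ = central angle FT-37→INJ5 = 0.172085 rad  (haversine)
θ₁₃ = bearing FT-37→INJ5 = 278.081°,  θ₁₂ = bearing FT-37→IC-02 = 81.437°
dₓₜ = R·arcsin(sin δ₁₃ · sin(θ₁₃ − θ₁₂)) = 6378·arcsin(0.17124·sin(196.645°)) = -312.958 km
|dₓₜ| = 312.958 km

313.0 km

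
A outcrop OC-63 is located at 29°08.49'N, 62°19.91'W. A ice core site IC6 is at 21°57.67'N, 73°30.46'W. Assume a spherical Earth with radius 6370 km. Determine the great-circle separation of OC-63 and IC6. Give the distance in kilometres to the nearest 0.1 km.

1374.9 km

OC-63: φ = +29.14150°, λ = -62.33183°
IC6: φ = +21.96117°, λ = -73.50767°
Δφ = -7.1803°,  Δλ = -11.1758°
a = sin²(Δφ/2) + cos φ₁ cos φ₂ sin²(Δλ/2) = 0.011602
c = 2·arcsin(√a) = 0.215840 rad = 12.3667°
d = R·c = 6370 × 0.215840 = 1374.9 km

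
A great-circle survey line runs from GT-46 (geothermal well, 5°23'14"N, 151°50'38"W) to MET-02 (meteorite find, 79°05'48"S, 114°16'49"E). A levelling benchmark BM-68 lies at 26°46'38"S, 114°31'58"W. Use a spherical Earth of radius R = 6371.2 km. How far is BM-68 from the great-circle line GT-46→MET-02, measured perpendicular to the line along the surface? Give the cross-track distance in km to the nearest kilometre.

GT-46: φ = +5.38722°, λ = -151.84389°
MET-02: φ = -79.09667°, λ = +114.28028°
BM-68: φ = -26.77722°, λ = -114.53278°
δ₁₃ = central angle GT-46→BM-68 = 0.843796 rad  (haversine)
θ₁₃ = bearing GT-46→BM-68 = 133.593°,  θ₁₂ = bearing GT-46→MET-02 = 190.939°
dₓₜ = R·arcsin(sin δ₁₃ · sin(θ₁₃ − θ₁₂)) = 6371.2·arcsin(0.74717·sin(-57.346°)) = -4334.749 km
|dₓₜ| = 4334.749 km

4335 km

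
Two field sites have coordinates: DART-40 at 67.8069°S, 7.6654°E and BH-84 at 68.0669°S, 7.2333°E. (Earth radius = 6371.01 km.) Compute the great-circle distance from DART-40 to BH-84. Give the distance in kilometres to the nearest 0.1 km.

Δφ = -0.2600°,  Δλ = -0.4321°
a = sin²(Δφ/2) + cos φ₁ cos φ₂ sin²(Δλ/2) = 0.000007
c = 2·arcsin(√a) = 0.005349 rad = 0.3065°
d = R·c = 6371.01 × 0.005349 = 34.1 km

34.1 km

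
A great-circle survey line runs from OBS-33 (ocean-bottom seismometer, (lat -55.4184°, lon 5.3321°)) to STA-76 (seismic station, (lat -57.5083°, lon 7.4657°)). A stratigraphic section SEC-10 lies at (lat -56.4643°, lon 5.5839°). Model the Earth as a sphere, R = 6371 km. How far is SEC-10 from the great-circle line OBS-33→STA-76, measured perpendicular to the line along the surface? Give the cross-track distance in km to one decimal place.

δ₁₃ = central angle OBS-33→SEC-10 = 0.018420 rad  (haversine)
θ₁₃ = bearing OBS-33→SEC-10 = 172.425°,  θ₁₂ = bearing OBS-33→STA-76 = 151.461°
dₓₜ = R·arcsin(sin δ₁₃ · sin(θ₁₃ − θ₁₂)) = 6371·arcsin(0.01842·sin(20.964°)) = 41.984 km
|dₓₜ| = 41.984 km

42.0 km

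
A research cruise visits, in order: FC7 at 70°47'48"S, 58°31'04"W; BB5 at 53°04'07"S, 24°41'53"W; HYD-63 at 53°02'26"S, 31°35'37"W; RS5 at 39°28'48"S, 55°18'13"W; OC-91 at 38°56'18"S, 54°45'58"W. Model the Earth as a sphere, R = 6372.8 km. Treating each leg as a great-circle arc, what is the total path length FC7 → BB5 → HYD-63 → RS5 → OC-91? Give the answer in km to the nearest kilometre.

5465 km

FC7: φ = -70.79667°, λ = -58.51778°
BB5: φ = -53.06861°, λ = -24.69806°
HYD-63: φ = -53.04056°, λ = -31.59361°
RS5: φ = -39.48000°, λ = -55.30361°
OC-91: φ = -38.93833°, λ = -54.76611°
FC7→BB5: c = 0.405079 rad, d = 2581.49 km
BB5→HYD-63: c = 0.072311 rad, d = 460.82 km
HYD-63→RS5: c = 0.368270 rad, d = 2346.91 km
RS5→OC-91: c = 0.011925 rad, d = 76.00 km
Total = 2581.49 + 460.82 + 2346.91 + 76.00 = 5465.22 km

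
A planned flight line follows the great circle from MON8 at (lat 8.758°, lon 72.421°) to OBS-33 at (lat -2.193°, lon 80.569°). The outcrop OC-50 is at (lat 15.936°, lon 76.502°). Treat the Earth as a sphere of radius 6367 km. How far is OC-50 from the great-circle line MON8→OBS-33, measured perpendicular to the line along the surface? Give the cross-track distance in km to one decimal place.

830.1 km

δ₁₃ = central angle MON8→OC-50 = 0.143279 rad  (haversine)
θ₁₃ = bearing MON8→OC-50 = 28.636°,  θ₁₂ = bearing MON8→OBS-33 = 143.071°
dₓₜ = R·arcsin(sin δ₁₃ · sin(θ₁₃ − θ₁₂)) = 6367·arcsin(0.14279·sin(-114.435°)) = -830.059 km
|dₓₜ| = 830.059 km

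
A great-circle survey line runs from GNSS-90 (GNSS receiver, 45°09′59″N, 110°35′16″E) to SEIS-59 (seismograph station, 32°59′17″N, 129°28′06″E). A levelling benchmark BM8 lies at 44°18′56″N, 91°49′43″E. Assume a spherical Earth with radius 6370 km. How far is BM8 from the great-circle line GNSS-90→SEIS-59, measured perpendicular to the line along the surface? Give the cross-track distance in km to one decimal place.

744.1 km

GNSS-90: φ = +45.16639°, λ = +110.58778°
SEIS-59: φ = +32.98806°, λ = +129.46833°
BM8: φ = +44.31556°, λ = +91.82861°
δ₁₃ = central angle GNSS-90→BM8 = 0.232507 rad  (haversine)
θ₁₃ = bearing GNSS-90→BM8 = 273.011°,  θ₁₂ = bearing GNSS-90→SEIS-59 = 123.397°
dₓₜ = R·arcsin(sin δ₁₃ · sin(θ₁₃ − θ₁₂)) = 6370·arcsin(0.23042·sin(149.615°)) = 744.102 km
|dₓₜ| = 744.102 km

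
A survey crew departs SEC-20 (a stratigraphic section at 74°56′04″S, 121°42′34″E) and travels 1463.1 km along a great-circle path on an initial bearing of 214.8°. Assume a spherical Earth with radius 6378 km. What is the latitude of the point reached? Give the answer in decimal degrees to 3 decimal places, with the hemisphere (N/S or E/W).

81.442°S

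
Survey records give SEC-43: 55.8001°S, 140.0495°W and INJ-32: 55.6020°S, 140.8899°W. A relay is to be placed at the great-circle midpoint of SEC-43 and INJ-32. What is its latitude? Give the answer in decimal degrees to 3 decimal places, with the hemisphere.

Bx = cos φ₂ cos Δλ = 0.564877,  By = cos φ₂ sin Δλ = -0.008286
φₘ = atan2(sin φ₁ + sin φ₂, √((cos φ₁ + Bx)² + By²)) = -55.70177°
λₘ = λ₁ + atan2(By, cos φ₁ + Bx) = -140.47076°

55.702°S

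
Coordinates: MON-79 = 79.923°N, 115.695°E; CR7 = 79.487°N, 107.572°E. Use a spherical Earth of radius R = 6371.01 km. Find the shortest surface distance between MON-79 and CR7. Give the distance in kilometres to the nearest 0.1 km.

168.4 km

Δφ = -0.4360°,  Δλ = -8.1230°
a = sin²(Δφ/2) + cos φ₁ cos φ₂ sin²(Δλ/2) = 0.000175
c = 2·arcsin(√a) = 0.026430 rad = 1.5143°
d = R·c = 6371.01 × 0.026430 = 168.4 km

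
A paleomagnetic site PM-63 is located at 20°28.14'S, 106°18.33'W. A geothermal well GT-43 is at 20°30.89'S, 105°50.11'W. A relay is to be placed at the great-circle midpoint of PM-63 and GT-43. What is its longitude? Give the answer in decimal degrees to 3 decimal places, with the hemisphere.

PM-63: φ = -20.46900°, λ = -106.30550°
GT-43: φ = -20.51483°, λ = -105.83517°
Bx = cos φ₂ cos Δλ = 0.936550,  By = cos φ₂ sin Δλ = 0.007688
φₘ = atan2(sin φ₁ + sin φ₂, √((cos φ₁ + Bx)² + By²)) = -20.49207°
λₘ = λ₁ + atan2(By, cos φ₁ + Bx) = -106.07037°

106.070°W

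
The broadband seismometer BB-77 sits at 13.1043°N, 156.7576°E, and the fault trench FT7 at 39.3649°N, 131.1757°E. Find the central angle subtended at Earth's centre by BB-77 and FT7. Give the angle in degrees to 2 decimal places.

Δφ = 26.2606°,  Δλ = -25.5819°
a = sin²(Δφ/2) + cos φ₁ cos φ₂ sin²(Δλ/2) = 0.088513
c = 2·arcsin(√a) = 0.604169 rad = 34.6163°

34.62°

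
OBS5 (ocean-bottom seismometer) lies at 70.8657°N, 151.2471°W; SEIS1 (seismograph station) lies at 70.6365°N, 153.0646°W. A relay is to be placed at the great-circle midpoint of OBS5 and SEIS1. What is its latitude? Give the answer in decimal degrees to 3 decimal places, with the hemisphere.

70.753°N

Bx = cos φ₂ cos Δλ = 0.331393,  By = cos φ₂ sin Δλ = -0.010516
φₘ = atan2(sin φ₁ + sin φ₂, √((cos φ₁ + Bx)² + By²)) = 70.75334°
λₘ = λ₁ + atan2(By, cos φ₁ + Bx) = -152.16106°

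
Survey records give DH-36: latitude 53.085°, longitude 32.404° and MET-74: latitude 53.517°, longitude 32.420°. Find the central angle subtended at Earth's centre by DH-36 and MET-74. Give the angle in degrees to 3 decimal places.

Δφ = 0.4320°,  Δλ = 0.0160°
a = sin²(Δφ/2) + cos φ₁ cos φ₂ sin²(Δλ/2) = 0.000014
c = 2·arcsin(√a) = 0.007542 rad = 0.4321°

0.432°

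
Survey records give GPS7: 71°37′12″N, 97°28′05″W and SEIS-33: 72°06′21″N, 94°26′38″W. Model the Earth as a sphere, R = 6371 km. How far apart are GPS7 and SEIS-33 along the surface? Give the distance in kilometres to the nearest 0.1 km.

117.8 km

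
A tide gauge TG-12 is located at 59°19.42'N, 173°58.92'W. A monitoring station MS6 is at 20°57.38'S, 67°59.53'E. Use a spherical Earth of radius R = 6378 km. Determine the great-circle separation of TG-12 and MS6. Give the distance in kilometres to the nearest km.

13592 km

TG-12: φ = +59.32367°, λ = -173.98200°
MS6: φ = -20.95633°, λ = +67.99217°
Δφ = -80.2800°,  Δλ = -118.0258°
a = sin²(Δφ/2) + cos φ₁ cos φ₂ sin²(Δλ/2) = 0.765736
c = 2·arcsin(√a) = 2.131134 rad = 122.1050°
d = R·c = 6378 × 2.131134 = 13592.4 km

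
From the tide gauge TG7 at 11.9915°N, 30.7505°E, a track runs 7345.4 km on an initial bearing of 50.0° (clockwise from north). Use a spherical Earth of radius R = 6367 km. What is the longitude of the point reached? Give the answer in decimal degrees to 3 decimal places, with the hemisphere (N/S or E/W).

99.370°E

δ = d/R = 7345.4/6367 = 1.153667 rad
φ₂ = arcsin(sin φ₁ cos δ + cos φ₁ sin δ cos θ)
   = arcsin(0.20777·0.40514 + 0.97818·0.91426·0.64279) = 41.22536°
λ₂ = λ₁ + atan2(sin θ sin δ cos φ₁, cos δ − sin φ₁ sin φ₂) = 99.36968°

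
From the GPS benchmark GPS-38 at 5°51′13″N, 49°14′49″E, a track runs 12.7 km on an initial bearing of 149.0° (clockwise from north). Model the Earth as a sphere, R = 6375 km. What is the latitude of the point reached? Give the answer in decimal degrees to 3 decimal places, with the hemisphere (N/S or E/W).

5.756°N

GPS-38: φ = +5.85361°, λ = +49.24694°
δ = d/R = 12.7/6375 = 0.001992 rad
φ₂ = arcsin(sin φ₁ cos δ + cos φ₁ sin δ cos θ)
   = arcsin(0.10199·1.00000 + 0.99479·0.00199·-0.85717) = 5.75577°
λ₂ = λ₁ + atan2(sin θ sin δ cos φ₁, cos δ − sin φ₁ sin φ₂) = 49.30603°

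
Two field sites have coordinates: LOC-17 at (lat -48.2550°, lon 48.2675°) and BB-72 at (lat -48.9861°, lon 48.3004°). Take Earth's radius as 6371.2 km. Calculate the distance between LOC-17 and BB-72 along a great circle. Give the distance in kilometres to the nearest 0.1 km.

Δφ = -0.7311°,  Δλ = 0.0329°
a = sin²(Δφ/2) + cos φ₁ cos φ₂ sin²(Δλ/2) = 0.000041
c = 2·arcsin(√a) = 0.012766 rad = 0.7314°
d = R·c = 6371.2 × 0.012766 = 81.3 km

81.3 km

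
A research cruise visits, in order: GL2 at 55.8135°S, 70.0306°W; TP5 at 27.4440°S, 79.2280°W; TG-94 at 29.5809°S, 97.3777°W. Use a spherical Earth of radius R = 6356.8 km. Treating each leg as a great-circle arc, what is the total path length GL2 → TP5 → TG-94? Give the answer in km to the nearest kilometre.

5016 km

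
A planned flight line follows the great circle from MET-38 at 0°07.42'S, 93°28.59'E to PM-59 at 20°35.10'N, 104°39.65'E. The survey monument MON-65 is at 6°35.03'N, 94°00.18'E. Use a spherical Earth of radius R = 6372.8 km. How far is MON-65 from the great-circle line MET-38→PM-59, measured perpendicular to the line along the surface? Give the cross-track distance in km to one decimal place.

MET-38: φ = -0.12367°, λ = +93.47650°
PM-59: φ = +20.58500°, λ = +104.66083°
MON-65: φ = +6.58383°, λ = +94.00300°
δ₁₃ = central angle MET-38→MON-65 = 0.117426 rad  (haversine)
θ₁₃ = bearing MET-38→MON-65 = 4.469°,  θ₁₂ = bearing MET-38→PM-59 = 27.183°
dₓₜ = R·arcsin(sin δ₁₃ · sin(θ₁₃ − θ₁₂)) = 6372.8·arcsin(0.11716·sin(-22.714°)) = -288.393 km
|dₓₜ| = 288.393 km

288.4 km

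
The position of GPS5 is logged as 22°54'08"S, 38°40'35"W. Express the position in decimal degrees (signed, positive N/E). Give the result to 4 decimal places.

lat: 22.9022° S → -22.9022°
lon: 38.6764° W → -38.6764°

-22.9022°, -38.6764°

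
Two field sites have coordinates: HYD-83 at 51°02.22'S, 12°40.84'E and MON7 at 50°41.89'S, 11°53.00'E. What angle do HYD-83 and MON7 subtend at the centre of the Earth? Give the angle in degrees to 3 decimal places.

HYD-83: φ = -51.03700°, λ = +12.68067°
MON7: φ = -50.69817°, λ = +11.88333°
Δφ = 0.3388°,  Δλ = -0.7973°
a = sin²(Δφ/2) + cos φ₁ cos φ₂ sin²(Δλ/2) = 0.000028
c = 2·arcsin(√a) = 0.010588 rad = 0.6066°

0.607°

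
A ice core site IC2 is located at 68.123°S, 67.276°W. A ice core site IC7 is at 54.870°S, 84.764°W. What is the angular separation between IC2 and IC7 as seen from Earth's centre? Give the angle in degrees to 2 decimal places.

15.54°

Δφ = 13.2530°,  Δλ = -17.4880°
a = sin²(Δφ/2) + cos φ₁ cos φ₂ sin²(Δλ/2) = 0.018272
c = 2·arcsin(√a) = 0.271174 rad = 15.5372°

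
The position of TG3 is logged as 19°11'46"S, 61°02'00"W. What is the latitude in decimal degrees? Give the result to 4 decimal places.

19.1961°S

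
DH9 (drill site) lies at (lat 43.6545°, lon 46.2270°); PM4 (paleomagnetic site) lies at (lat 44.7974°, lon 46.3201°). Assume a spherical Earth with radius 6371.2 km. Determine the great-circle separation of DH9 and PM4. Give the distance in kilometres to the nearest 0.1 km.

127.3 km

Δφ = 1.1429°,  Δλ = 0.0931°
a = sin²(Δφ/2) + cos φ₁ cos φ₂ sin²(Δλ/2) = 0.000100
c = 2·arcsin(√a) = 0.019981 rad = 1.1448°
d = R·c = 6371.2 × 0.019981 = 127.3 km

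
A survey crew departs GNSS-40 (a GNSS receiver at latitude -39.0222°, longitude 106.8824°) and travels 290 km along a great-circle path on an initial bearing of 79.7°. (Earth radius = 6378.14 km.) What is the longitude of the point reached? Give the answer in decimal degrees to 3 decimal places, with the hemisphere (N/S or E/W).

δ = d/R = 290/6378.14 = 0.045468 rad
φ₂ = arcsin(sin φ₁ cos δ + cos φ₁ sin δ cos θ)
   = arcsin(-0.62962·0.99897 + 0.77690·0.04545·0.17880) = -38.51042°
λ₂ = λ₁ + atan2(sin θ sin δ cos φ₁, cos δ − sin φ₁ sin φ₂) = 110.15865°

110.159°E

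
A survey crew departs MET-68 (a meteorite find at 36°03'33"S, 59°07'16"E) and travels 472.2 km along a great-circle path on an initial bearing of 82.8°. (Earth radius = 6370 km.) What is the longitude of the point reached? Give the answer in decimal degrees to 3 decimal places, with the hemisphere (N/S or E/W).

64.294°E

MET-68: φ = -36.05917°, λ = +59.12111°
δ = d/R = 472.2/6370 = 0.074129 rad
φ₂ = arcsin(sin φ₁ cos δ + cos φ₁ sin δ cos θ)
   = arcsin(-0.58862·0.99725 + 0.80841·0.07406·0.12533) = -35.41538°
λ₂ = λ₁ + atan2(sin θ sin δ cos φ₁, cos δ − sin φ₁ sin φ₂) = 64.29385°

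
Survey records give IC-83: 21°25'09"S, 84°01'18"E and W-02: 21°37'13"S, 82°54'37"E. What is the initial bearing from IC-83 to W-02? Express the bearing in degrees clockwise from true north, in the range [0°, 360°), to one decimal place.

258.8°

IC-83: φ = -21.41917°, λ = +84.02167°
W-02: φ = -21.62028°, λ = +82.91028°
Δλ = -1.1114°
y = sin Δλ · cos φ₂ = -0.018032
x = cos φ₁ sin φ₂ − sin φ₁ cos φ₂ cos Δλ = -0.003574
θ = atan2(y, x) = -101.2109° → 258.7891° (mod 360°)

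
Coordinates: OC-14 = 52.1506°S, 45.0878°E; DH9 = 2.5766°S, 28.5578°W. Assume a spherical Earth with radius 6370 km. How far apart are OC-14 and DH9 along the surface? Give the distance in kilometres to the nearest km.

8671 km

Δφ = 49.5740°,  Δλ = -73.6456°
a = sin²(Δφ/2) + cos φ₁ cos φ₂ sin²(Δλ/2) = 0.395952
c = 2·arcsin(√a) = 1.361169 rad = 77.9892°
d = R·c = 6370 × 1.361169 = 8670.6 km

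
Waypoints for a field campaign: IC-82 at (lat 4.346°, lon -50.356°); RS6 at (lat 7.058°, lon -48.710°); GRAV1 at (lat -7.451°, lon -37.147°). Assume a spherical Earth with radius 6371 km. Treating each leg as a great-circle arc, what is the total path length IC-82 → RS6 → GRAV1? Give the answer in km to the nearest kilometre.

2413 km

IC-82→RS6: c = 0.055294 rad, d = 352.28 km
RS6→GRAV1: c = 0.323473 rad, d = 2060.85 km
Total = 352.28 + 2060.85 = 2413.13 km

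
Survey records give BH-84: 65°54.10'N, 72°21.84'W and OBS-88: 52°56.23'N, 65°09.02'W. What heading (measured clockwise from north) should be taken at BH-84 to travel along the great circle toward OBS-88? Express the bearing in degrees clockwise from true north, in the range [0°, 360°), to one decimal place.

161.0°

BH-84: φ = +65.90167°, λ = -72.36400°
OBS-88: φ = +52.93717°, λ = -65.15033°
Δλ = 7.2137°
y = sin Δλ · cos φ₂ = 0.075680
x = cos φ₁ sin φ₂ − sin φ₁ cos φ₂ cos Δλ = -0.219993
θ = atan2(y, x) = 161.0162° → 161.0162° (mod 360°)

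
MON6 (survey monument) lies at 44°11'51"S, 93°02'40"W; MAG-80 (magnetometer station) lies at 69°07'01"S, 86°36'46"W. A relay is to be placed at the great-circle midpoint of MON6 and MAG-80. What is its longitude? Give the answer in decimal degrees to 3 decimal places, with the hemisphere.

MON6: φ = -44.19750°, λ = -93.04444°
MAG-80: φ = -69.11694°, λ = -86.61278°
Bx = cos φ₂ cos Δλ = 0.354218,  By = cos φ₂ sin Δλ = 0.039930
φₘ = atan2(sin φ₁ + sin φ₂, √((cos φ₁ + Bx)² + By²)) = -56.69399°
λₘ = λ₁ + atan2(By, cos φ₁ + Bx) = -90.90959°

90.910°W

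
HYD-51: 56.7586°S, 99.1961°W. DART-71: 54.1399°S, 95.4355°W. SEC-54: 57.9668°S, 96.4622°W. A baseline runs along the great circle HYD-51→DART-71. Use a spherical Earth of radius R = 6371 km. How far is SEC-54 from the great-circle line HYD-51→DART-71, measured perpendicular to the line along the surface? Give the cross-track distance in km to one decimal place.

211.9 km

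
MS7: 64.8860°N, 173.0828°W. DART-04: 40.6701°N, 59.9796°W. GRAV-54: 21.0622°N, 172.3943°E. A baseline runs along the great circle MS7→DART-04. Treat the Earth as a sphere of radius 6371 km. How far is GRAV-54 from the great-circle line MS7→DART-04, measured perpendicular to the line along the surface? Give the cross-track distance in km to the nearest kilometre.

δ₁₃ = central angle MS7→GRAV-54 = 0.782976 rad  (haversine)
θ₁₃ = bearing MS7→GRAV-54 = 199.375°,  θ₁₂ = bearing MS7→DART-04 = 51.948°
dₓₜ = R·arcsin(sin δ₁₃ · sin(θ₁₃ − θ₁₂)) = 6371·arcsin(0.70539·sin(147.427°)) = 2481.780 km
|dₓₜ| = 2481.780 km

2482 km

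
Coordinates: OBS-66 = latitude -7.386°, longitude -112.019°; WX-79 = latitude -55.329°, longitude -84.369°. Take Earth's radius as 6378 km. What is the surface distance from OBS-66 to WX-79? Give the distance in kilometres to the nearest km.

Δφ = -47.9430°,  Δλ = 27.6500°
a = sin²(Δφ/2) + cos φ₁ cos φ₂ sin²(Δλ/2) = 0.197278
c = 2·arcsin(√a) = 0.920473 rad = 52.7392°
d = R·c = 6378 × 0.920473 = 5870.8 km

5871 km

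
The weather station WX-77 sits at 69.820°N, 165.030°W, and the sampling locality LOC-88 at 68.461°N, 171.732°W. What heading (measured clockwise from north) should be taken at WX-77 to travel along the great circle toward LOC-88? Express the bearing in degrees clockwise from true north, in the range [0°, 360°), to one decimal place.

Δλ = -6.7020°
y = sin Δλ · cos φ₂ = -0.042847
x = cos φ₁ sin φ₂ − sin φ₁ cos φ₂ cos Δλ = -0.021362
θ = atan2(y, x) = -116.4995° → 243.5005° (mod 360°)

243.5°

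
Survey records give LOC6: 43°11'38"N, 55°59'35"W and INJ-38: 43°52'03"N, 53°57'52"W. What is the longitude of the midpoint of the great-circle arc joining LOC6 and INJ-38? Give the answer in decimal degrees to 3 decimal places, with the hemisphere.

54.984°W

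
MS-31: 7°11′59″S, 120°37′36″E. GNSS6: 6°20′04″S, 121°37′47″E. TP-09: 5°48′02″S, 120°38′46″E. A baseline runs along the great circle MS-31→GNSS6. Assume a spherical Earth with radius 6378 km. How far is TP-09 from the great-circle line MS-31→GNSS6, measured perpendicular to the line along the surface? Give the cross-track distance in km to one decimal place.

116.3 km

MS-31: φ = -7.19972°, λ = +120.62667°
GNSS6: φ = -6.33444°, λ = +121.62972°
TP-09: φ = -5.80056°, λ = +120.64611°
δ₁₃ = central angle MS-31→TP-09 = 0.024422 rad  (haversine)
θ₁₃ = bearing MS-31→TP-09 = 0.792°,  θ₁₂ = bearing MS-31→GNSS6 = 49.079°
dₓₜ = R·arcsin(sin δ₁₃ · sin(θ₁₃ − θ₁₂)) = 6378·arcsin(0.02442·sin(-48.287°)) = -116.273 km
|dₓₜ| = 116.273 km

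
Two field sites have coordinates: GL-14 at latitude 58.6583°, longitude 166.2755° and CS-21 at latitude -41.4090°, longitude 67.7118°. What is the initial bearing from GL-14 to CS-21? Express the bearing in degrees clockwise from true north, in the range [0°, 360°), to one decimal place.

251.5°

Δλ = -98.5637°
y = sin Δλ · cos φ₂ = -0.741645
x = cos φ₁ sin φ₂ − sin φ₁ cos φ₂ cos Δλ = -0.248651
θ = atan2(y, x) = -108.5347° → 251.4653° (mod 360°)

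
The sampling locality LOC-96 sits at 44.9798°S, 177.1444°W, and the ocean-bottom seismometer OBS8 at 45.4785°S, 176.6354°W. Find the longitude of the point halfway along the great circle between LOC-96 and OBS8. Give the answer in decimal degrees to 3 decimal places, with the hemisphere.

Bx = cos φ₂ cos Δλ = 0.701149,  By = cos φ₂ sin Δλ = 0.006229
φₘ = atan2(sin φ₁ + sin φ₂, √((cos φ₁ + Bx)² + By²)) = -45.22943°
λₘ = λ₁ + atan2(By, cos φ₁ + Bx) = -176.89102°

176.891°W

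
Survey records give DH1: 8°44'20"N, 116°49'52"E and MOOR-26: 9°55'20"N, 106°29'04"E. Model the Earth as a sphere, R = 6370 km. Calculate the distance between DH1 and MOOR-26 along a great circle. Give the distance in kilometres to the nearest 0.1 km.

DH1: φ = +8.73889°, λ = +116.83111°
MOOR-26: φ = +9.92222°, λ = +106.48444°
Δφ = 1.1833°,  Δλ = -10.3467°
a = sin²(Δφ/2) + cos φ₁ cos φ₂ sin²(Δλ/2) = 0.008023
c = 2·arcsin(√a) = 0.179377 rad = 10.2776°
d = R·c = 6370 × 0.179377 = 1142.6 km

1142.6 km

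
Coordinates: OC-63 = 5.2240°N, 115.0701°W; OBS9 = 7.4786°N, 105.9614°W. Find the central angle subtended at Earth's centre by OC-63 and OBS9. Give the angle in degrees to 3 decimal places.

9.329°

Δφ = 2.2546°,  Δλ = 9.1087°
a = sin²(Δφ/2) + cos φ₁ cos φ₂ sin²(Δλ/2) = 0.006613
c = 2·arcsin(√a) = 0.162815 rad = 9.3286°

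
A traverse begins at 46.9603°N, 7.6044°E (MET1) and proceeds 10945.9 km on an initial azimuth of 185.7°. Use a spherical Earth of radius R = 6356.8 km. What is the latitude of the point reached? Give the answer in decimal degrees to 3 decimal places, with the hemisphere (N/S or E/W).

δ = d/R = 10945.9/6356.8 = 1.721920 rad
φ₂ = arcsin(sin φ₁ cos δ + cos φ₁ sin δ cos θ)
   = arcsin(0.73088·-0.15055 + 0.68250·0.98860·-0.99506) = -51.39108°
λ₂ = λ₁ + atan2(sin θ sin δ cos φ₁, cos δ − sin φ₁ sin φ₂) = -1.44882°

51.391°S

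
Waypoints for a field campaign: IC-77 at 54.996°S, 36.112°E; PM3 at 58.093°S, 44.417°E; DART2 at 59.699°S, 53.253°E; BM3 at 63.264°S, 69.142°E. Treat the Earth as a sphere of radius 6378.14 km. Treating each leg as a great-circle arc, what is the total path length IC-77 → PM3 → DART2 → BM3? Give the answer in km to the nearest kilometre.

2083 km

IC-77→PM3: c = 0.096370 rad, d = 614.66 km
PM3→DART2: c = 0.084377 rad, d = 538.17 km
DART2→BM3: c = 0.145781 rad, d = 929.81 km
Total = 614.66 + 538.17 + 929.81 = 2082.64 km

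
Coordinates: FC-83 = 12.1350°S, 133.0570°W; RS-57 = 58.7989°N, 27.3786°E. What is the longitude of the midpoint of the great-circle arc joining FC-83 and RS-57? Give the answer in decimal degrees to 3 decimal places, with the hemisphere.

113.544°W

Bx = cos φ₂ cos Δλ = -0.488135,  By = cos φ₂ sin Δλ = 0.173475
φₘ = atan2(sin φ₁ + sin φ₂, √((cos φ₁ + Bx)² + By²)) = 51.16523°
λₘ = λ₁ + atan2(By, cos φ₁ + Bx) = -113.54380°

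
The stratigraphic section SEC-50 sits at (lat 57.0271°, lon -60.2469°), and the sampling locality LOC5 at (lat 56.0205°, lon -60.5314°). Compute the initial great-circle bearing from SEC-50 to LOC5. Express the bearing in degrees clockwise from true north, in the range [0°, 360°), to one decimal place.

Δλ = -0.2845°
y = sin Δλ · cos φ₂ = -0.002775
x = cos φ₁ sin φ₂ − sin φ₁ cos φ₂ cos Δλ = -0.017562
θ = atan2(y, x) = -171.0202° → 188.9798° (mod 360°)

189.0°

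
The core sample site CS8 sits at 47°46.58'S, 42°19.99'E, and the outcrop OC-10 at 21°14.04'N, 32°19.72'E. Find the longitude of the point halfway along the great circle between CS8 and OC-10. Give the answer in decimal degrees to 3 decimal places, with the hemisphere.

36.518°E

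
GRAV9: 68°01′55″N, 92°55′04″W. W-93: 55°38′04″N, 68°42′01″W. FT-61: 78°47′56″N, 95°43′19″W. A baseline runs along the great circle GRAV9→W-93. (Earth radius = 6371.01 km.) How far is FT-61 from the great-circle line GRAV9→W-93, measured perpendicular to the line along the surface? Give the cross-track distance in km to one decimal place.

GRAV9: φ = +68.03194°, λ = -92.91778°
W-93: φ = +55.63444°, λ = -68.70028°
FT-61: φ = +78.79889°, λ = -95.72194°
δ₁₃ = central angle GRAV9→FT-61 = 0.188384 rad  (haversine)
θ₁₃ = bearing GRAV9→FT-61 = 357.091°,  θ₁₂ = bearing GRAV9→W-93 = 126.064°
dₓₜ = R·arcsin(sin δ₁₃ · sin(θ₁₃ − θ₁₂)) = 6371.01·arcsin(0.18727·sin(231.027°)) = -930.887 km
|dₓₜ| = 930.887 km

930.9 km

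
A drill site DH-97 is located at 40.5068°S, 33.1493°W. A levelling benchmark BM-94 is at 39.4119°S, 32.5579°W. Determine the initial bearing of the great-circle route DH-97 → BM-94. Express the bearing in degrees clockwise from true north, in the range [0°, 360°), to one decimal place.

22.7°

Δλ = 0.5914°
y = sin Δλ · cos φ₂ = 0.007975
x = cos φ₁ sin φ₂ − sin φ₁ cos φ₂ cos Δλ = 0.019082
θ = atan2(y, x) = 22.6808° → 22.6808° (mod 360°)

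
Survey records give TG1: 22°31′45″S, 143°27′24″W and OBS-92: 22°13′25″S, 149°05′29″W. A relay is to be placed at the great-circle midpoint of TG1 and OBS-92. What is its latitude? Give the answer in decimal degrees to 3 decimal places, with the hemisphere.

TG1: φ = -22.52917°, λ = -143.45667°
OBS-92: φ = -22.22361°, λ = -149.09139°
Bx = cos φ₂ cos Δλ = 0.921242,  By = cos φ₂ sin Δλ = -0.090892
φₘ = atan2(sin φ₁ + sin φ₂, √((cos φ₁ + Bx)² + By²)) = -22.40079°
λₘ = λ₁ + atan2(By, cos φ₁ + Bx) = -146.27712°

22.401°S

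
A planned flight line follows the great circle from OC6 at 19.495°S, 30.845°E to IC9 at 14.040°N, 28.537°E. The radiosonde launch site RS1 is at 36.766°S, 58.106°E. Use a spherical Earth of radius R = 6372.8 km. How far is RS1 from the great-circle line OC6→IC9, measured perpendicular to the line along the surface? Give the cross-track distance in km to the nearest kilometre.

2231 km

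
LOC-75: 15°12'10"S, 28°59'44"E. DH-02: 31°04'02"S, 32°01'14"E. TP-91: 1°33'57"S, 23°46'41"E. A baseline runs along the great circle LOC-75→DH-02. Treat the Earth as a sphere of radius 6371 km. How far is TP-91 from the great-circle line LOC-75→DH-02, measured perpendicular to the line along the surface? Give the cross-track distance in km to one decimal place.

LOC-75: φ = -15.20278°, λ = +28.99556°
DH-02: φ = -31.06722°, λ = +32.02056°
TP-91: φ = -1.56583°, λ = +23.77806°
δ₁₃ = central angle LOC-75→TP-91 = 0.254408 rad  (haversine)
θ₁₃ = bearing LOC-75→TP-91 = 338.826°,  θ₁₂ = bearing LOC-75→DH-02 = 170.621°
dₓₜ = R·arcsin(sin δ₁₃ · sin(θ₁₃ − θ₁₂)) = 6371·arcsin(0.25167·sin(168.205°)) = 327.894 km
|dₓₜ| = 327.894 km

327.9 km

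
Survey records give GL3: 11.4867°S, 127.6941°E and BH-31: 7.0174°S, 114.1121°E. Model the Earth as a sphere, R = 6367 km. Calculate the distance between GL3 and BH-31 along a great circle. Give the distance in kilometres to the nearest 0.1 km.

1569.8 km

Δφ = 4.4693°,  Δλ = -13.5820°
a = sin²(Δφ/2) + cos φ₁ cos φ₂ sin²(Δλ/2) = 0.015120
c = 2·arcsin(√a) = 0.246553 rad = 14.1264°
d = R·c = 6367 × 0.246553 = 1569.8 km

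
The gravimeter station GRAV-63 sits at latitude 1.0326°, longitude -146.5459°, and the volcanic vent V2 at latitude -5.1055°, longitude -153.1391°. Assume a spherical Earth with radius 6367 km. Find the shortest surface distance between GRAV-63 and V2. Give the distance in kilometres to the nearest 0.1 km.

Δφ = -6.1381°,  Δλ = -6.5932°
a = sin²(Δφ/2) + cos φ₁ cos φ₂ sin²(Δλ/2) = 0.006160
c = 2·arcsin(√a) = 0.157128 rad = 9.0028°
d = R·c = 6367 × 0.157128 = 1000.4 km

1000.4 km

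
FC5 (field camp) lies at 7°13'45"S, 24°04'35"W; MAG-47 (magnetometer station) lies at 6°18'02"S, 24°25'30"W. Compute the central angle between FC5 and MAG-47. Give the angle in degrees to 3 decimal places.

FC5: φ = -7.22917°, λ = -24.07639°
MAG-47: φ = -6.30056°, λ = -24.42500°
Δφ = 0.9286°,  Δλ = -0.3486°
a = sin²(Δφ/2) + cos φ₁ cos φ₂ sin²(Δλ/2) = 0.000075
c = 2·arcsin(√a) = 0.017297 rad = 0.9910°

0.991°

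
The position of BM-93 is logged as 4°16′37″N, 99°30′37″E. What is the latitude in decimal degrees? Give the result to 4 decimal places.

4° + 16′/60 + 37″/3600 = 4 + 0.26667 + 0.01028 = 4.2769°

4.2769°N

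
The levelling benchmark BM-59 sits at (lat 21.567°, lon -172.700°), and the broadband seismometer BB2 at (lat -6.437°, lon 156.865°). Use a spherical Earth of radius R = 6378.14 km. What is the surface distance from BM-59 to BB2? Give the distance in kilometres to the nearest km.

4556 km

Δφ = -28.0040°,  Δλ = -30.4350°
a = sin²(Δφ/2) + cos φ₁ cos φ₂ sin²(Δλ/2) = 0.122213
c = 2·arcsin(√a) = 0.714266 rad = 40.9244°
d = R·c = 6378.14 × 0.714266 = 4555.7 km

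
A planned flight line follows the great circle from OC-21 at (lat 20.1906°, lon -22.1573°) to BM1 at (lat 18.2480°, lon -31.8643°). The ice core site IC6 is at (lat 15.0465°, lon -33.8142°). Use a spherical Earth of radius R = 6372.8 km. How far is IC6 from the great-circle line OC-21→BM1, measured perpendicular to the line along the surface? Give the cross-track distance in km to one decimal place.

296.0 km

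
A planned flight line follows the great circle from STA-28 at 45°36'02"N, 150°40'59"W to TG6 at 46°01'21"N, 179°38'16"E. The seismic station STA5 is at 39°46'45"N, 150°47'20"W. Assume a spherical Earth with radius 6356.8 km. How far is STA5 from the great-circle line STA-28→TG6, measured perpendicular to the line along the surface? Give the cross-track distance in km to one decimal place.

633.8 km

STA-28: φ = +45.60056°, λ = -150.68306°
TG6: φ = +46.02250°, λ = +179.63778°
STA5: φ = +39.77917°, λ = -150.78889°
δ₁₃ = central angle STA-28→STA5 = 0.101611 rad  (haversine)
θ₁₃ = bearing STA-28→STA5 = 180.802°,  θ₁₂ = bearing STA-28→TG6 = 281.899°
dₓₜ = R·arcsin(sin δ₁₃ · sin(θ₁₃ − θ₁₂)) = 6356.8·arcsin(0.10144·sin(-101.097°)) = -633.805 km
|dₓₜ| = 633.805 km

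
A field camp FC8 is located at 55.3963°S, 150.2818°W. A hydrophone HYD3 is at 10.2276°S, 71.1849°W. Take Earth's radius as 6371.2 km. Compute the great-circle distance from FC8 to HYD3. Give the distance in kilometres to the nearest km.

Δφ = 45.1687°,  Δλ = 79.0969°
a = sin²(Δφ/2) + cos φ₁ cos φ₂ sin²(Δλ/2) = 0.374071
c = 2·arcsin(√a) = 1.316196 rad = 75.4125°
d = R·c = 6371.2 × 1.316196 = 8385.7 km

8386 km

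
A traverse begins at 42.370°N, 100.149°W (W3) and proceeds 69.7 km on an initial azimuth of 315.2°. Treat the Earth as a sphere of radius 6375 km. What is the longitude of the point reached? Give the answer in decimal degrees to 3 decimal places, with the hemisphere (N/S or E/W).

δ = d/R = 69.7/6375 = 0.010933 rad
φ₂ = arcsin(sin φ₁ cos δ + cos φ₁ sin δ cos θ)
   = arcsin(0.67392·0.99994 + 0.73881·0.01093·0.70957) = 42.81293°
λ₂ = λ₁ + atan2(sin θ sin δ cos φ₁, cos δ − sin φ₁ sin φ₂) = -100.75072°

100.751°W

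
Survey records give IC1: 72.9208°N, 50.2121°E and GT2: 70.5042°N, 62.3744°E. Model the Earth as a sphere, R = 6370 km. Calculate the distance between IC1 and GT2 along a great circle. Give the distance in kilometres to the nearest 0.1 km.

500.8 km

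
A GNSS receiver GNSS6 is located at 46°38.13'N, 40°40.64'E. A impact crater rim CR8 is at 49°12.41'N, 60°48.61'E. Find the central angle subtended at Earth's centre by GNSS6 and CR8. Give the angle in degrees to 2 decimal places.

13.69°

GNSS6: φ = +46.63550°, λ = +40.67733°
CR8: φ = +49.20683°, λ = +60.81017°
Δφ = 2.5713°,  Δλ = 20.1328°
a = sin²(Δφ/2) + cos φ₁ cos φ₂ sin²(Δλ/2) = 0.014209
c = 2·arcsin(√a) = 0.238970 rad = 13.6920°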